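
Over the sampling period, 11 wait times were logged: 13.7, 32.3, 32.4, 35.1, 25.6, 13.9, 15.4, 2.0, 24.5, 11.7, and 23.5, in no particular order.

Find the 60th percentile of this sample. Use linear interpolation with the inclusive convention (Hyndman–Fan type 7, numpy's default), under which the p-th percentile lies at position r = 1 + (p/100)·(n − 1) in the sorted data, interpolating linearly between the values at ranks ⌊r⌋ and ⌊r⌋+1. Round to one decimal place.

24.5

Sorted: 2.0, 11.7, 13.7, 13.9, 15.4, 23.5, 24.5, 25.6, 32.3, 32.4, 35.1.
n = 11.
r = 1 + (60/100)·(11 − 1) = 1 + 6 = 7.
r is an integer, so P60 is the value at rank 7: 24.5.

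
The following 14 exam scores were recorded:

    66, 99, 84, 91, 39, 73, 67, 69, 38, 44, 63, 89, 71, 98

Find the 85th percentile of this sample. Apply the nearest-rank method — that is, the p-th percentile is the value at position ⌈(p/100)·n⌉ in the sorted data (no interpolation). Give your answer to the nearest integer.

91

Sorted: 38, 39, 44, 63, 66, 67, 69, 71, 73, 84, 89, 91, 98, 99.
n = 14.
Position = ⌈85/100 · 14⌉ = ⌈11.9⌉ = 12.
The value at rank 12 is 91.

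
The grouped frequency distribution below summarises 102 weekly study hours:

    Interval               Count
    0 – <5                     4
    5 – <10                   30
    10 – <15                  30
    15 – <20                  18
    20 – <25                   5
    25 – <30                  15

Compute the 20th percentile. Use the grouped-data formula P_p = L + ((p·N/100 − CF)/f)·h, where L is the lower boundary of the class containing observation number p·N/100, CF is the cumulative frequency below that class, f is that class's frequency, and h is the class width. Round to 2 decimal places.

7.73

N = 102; target position k = 20/100 · 102 = 20.4.
Cumulative frequencies: 4, 34, 64, 82, 87, 102.
Observation 20.4 falls in the class 5 – <10.
L = 5, CF = 4, f = 30, h = 5.
P20 = 5 + ((20.4 − 4)/30)·5 = 5 + 2.73333 = 7.73333.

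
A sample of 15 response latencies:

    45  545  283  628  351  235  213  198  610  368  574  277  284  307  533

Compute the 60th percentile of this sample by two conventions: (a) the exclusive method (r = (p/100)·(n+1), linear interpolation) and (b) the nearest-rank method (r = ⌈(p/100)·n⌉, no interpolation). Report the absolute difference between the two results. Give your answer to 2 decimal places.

10.20

Sorted: 45, 198, 213, 235, 277, 283, 284, 307, 351, 368, 533, 545, 574, 610, 628.
n = 15.
(a) r = 9.6; between ranks 9 (351) and 10 (368): 361.2.
(b) the nearest-rank method: rank 9 → 351.
|361.2 − 351| = 10.2.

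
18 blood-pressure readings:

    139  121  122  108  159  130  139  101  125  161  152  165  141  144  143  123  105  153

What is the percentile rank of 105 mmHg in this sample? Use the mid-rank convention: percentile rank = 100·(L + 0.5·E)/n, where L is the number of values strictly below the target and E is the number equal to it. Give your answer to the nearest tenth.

Sorted: 101, 105, 108, 121, 122, 123, 125, 130, 139, 139, 141, 143, 144, 152, 153, 159, 161, 165.
Count below 105: L = 1; count equal: E = 1; n = 18.
Percentile rank = 100·(1 + 0.5·1)/18 = 100·1.5/18 = 8.333.

8.3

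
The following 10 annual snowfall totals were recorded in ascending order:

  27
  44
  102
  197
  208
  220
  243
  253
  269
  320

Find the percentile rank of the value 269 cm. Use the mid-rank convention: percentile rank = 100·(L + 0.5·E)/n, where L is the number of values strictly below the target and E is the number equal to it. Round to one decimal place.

85.0

Count below 269: L = 8; count equal: E = 1; n = 10.
Percentile rank = 100·(8 + 0.5·1)/10 = 100·8.5/10 = 85.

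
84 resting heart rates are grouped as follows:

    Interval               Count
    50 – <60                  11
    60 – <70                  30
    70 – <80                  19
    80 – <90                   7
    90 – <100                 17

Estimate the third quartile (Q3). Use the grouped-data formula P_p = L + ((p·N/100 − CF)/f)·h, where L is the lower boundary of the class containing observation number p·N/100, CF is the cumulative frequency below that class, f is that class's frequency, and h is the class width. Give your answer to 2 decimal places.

84.29

N = 84; target position k = 75/100 · 84 = 63.
Cumulative frequencies: 11, 41, 60, 67, 84.
Observation 63 falls in the class 80 – <90.
L = 80, CF = 60, f = 7, h = 10.
P75 = 80 + ((63 − 60)/7)·10 = 80 + 4.28571 = 84.2857.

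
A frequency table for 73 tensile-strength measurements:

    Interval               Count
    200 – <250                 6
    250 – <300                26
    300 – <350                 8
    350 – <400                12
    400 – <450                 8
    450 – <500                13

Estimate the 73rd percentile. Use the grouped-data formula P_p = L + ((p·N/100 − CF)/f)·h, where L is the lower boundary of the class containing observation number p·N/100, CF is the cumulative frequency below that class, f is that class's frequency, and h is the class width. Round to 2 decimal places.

N = 73; target position k = 73/100 · 73 = 53.29.
Cumulative frequencies: 6, 32, 40, 52, 60, 73.
Observation 53.29 falls in the class 400 – <450.
L = 400, CF = 52, f = 8, h = 50.
P73 = 400 + ((53.29 − 52)/8)·50 = 400 + 8.0625 = 408.062.

408.06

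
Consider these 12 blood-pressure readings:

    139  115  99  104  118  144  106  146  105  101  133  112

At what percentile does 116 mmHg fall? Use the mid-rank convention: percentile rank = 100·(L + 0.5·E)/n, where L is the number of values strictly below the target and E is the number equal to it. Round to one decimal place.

Sorted: 99, 101, 104, 105, 106, 112, 115, 118, 133, 139, 144, 146.
Count below 116: L = 7; count equal: E = 0; n = 12.
Percentile rank = 100·(7 + 0.5·0)/12 = 100·7/12 = 58.33.

58.3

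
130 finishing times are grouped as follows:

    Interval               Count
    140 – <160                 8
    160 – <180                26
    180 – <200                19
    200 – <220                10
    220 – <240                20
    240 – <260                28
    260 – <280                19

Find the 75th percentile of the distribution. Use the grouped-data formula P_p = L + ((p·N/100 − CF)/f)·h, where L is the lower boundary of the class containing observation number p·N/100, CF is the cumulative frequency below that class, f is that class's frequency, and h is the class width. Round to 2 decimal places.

N = 130; target position k = 75/100 · 130 = 97.5.
Cumulative frequencies: 8, 34, 53, 63, 83, 111, 130.
Observation 97.5 falls in the class 240 – <260.
L = 240, CF = 83, f = 28, h = 20.
P75 = 240 + ((97.5 − 83)/28)·20 = 240 + 10.3571 = 250.357.

250.36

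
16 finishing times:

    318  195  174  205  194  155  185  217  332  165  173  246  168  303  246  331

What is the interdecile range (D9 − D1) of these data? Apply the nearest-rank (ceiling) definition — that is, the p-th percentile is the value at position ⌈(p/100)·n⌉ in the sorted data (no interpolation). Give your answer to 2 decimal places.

166.00

Sorted: 155, 165, 168, 173, 174, 185, 194, 195, 205, 217, 246, 246, 303, 318, 331, 332.
n = 16.
P10: rank ⌈10/100·16⌉ = 2 → 165.
P90: rank ⌈90/100·16⌉ = 15 → 331.
Difference: 331 − 165 = 166.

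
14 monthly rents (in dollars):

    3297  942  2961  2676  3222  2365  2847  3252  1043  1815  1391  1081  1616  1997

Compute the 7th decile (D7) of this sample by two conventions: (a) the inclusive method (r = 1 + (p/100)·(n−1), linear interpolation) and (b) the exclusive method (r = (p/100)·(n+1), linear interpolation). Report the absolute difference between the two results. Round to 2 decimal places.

Sorted: 942, 1043, 1081, 1391, 1616, 1815, 1997, 2365, 2676, 2847, 2961, 3222, 3252, 3297.
n = 14.
(a) r = 10.1; between ranks 10 (2847) and 11 (2961): 2858.4.
(b) r = 10.5; between ranks 10 (2847) and 11 (2961): 2904.
|2858.4 − 2904| = 45.6.

45.60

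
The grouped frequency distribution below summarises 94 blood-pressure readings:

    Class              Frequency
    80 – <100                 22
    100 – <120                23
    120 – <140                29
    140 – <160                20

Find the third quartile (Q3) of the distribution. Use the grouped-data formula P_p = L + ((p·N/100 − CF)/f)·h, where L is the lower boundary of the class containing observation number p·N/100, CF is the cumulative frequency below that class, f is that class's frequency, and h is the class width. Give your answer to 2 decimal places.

137.59

N = 94; target position k = 75/100 · 94 = 70.5.
Cumulative frequencies: 22, 45, 74, 94.
Observation 70.5 falls in the class 120 – <140.
L = 120, CF = 45, f = 29, h = 20.
P75 = 120 + ((70.5 − 45)/29)·20 = 120 + 17.5862 = 137.586.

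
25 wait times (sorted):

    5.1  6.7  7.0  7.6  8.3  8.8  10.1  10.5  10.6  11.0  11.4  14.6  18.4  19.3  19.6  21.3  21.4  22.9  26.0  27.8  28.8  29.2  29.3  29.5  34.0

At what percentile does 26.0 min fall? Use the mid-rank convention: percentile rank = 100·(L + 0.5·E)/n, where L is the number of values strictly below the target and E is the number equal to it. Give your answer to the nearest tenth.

Count below 26.0: L = 18; count equal: E = 1; n = 25.
Percentile rank = 100·(18 + 0.5·1)/25 = 100·18.5/25 = 74.

74.0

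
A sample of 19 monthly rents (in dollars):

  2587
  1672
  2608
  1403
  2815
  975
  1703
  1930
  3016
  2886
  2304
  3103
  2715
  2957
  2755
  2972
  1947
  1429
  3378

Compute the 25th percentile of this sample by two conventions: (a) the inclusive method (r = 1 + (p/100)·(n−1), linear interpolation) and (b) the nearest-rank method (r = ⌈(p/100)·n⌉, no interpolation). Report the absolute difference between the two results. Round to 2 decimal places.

Sorted: 975, 1403, 1429, 1672, 1703, 1930, 1947, 2304, 2587, 2608, 2715, 2755, 2815, 2886, 2957, 2972, 3016, 3103, 3378.
n = 19.
(a) r = 5.5; between ranks 5 (1703) and 6 (1930): 1816.5.
(b) the nearest-rank method: rank 5 → 1703.
|1816.5 − 1703| = 113.5.

113.50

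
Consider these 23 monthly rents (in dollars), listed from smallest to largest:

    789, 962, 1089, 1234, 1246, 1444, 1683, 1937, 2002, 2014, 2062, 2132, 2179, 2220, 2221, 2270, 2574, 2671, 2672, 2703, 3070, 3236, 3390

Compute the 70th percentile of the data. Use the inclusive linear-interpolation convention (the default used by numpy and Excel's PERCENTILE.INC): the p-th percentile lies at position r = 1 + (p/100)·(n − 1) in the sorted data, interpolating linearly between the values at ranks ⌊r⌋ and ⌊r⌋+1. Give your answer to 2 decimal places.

2391.60

n = 23.
r = 1 + (70/100)·(23 − 1) = 1 + 15.4 = 16.4.
Rank 16 is 2270 and rank 17 is 2574.
Interpolate: 2270 + 0.4·(2574 − 2270) = 2270 + 0.4·304 = 2391.6.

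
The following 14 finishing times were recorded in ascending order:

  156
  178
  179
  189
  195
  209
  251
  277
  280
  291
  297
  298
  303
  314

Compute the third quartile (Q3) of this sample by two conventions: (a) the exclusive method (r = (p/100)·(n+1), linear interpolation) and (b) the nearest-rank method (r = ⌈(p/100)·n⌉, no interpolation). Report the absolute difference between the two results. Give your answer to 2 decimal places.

n = 14.
(a) r = 11.25; between ranks 11 (297) and 12 (298): 297.25.
(b) the nearest-rank method: rank 11 → 297.
|297.25 − 297| = 0.25.

0.25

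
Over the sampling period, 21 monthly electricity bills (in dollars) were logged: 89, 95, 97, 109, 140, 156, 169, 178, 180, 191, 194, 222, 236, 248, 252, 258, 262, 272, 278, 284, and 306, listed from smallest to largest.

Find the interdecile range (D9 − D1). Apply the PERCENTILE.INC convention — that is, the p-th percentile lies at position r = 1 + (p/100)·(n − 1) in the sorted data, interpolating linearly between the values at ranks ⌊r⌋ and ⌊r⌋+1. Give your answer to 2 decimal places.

n = 21.
P10: r = 3 (integer) → 97.
P90: r = 19 (integer) → 278.
Difference: 278 − 97 = 181.

181.00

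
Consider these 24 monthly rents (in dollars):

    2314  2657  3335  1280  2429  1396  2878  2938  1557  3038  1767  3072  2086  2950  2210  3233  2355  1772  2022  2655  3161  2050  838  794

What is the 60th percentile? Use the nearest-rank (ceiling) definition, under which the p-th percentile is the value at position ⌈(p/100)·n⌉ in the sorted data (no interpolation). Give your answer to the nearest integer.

2655

Sorted: 794, 838, 1280, 1396, 1557, 1767, 1772, 2022, 2050, 2086, 2210, 2314, 2355, 2429, 2655, 2657, 2878, 2938, 2950, 3038, 3072, 3161, 3233, 3335.
n = 24.
Position = ⌈60/100 · 24⌉ = ⌈14.4⌉ = 15.
The value at rank 15 is 2655.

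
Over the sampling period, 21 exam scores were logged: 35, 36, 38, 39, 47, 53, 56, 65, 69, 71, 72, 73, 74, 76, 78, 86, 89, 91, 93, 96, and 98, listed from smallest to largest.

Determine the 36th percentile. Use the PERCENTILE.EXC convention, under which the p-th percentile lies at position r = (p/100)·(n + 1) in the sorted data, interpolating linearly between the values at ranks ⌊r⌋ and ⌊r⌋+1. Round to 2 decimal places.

64.28

n = 21.
r = (36/100)·(21 + 1) = 7.92.
Rank 7 is 56 and rank 8 is 65.
Interpolate: 56 + 0.92·(65 − 56) = 56 + 0.92·9 = 64.28.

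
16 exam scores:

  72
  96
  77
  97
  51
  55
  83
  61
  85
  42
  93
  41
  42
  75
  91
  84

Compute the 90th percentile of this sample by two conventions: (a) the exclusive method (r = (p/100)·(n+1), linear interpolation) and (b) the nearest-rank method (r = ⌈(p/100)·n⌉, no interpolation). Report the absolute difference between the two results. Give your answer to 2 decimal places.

Sorted: 41, 42, 42, 51, 55, 61, 72, 75, 77, 83, 84, 85, 91, 93, 96, 97.
n = 16.
(a) r = 15.3; between ranks 15 (96) and 16 (97): 96.3.
(b) the nearest-rank method: rank 15 → 96.
|96.3 − 96| = 0.3.

0.30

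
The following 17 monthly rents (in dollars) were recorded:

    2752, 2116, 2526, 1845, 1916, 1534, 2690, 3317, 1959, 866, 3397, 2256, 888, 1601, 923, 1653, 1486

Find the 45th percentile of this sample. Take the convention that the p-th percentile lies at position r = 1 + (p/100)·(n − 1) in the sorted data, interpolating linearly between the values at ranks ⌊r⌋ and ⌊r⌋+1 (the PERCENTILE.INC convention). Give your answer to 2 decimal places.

Sorted: 866, 888, 923, 1486, 1534, 1601, 1653, 1845, 1916, 1959, 2116, 2256, 2526, 2690, 2752, 3317, 3397.
n = 17.
r = 1 + (45/100)·(17 − 1) = 1 + 7.2 = 8.2.
Rank 8 is 1845 and rank 9 is 1916.
Interpolate: 1845 + 0.2·(1916 − 1845) = 1845 + 0.2·71 = 1859.2.

1859.20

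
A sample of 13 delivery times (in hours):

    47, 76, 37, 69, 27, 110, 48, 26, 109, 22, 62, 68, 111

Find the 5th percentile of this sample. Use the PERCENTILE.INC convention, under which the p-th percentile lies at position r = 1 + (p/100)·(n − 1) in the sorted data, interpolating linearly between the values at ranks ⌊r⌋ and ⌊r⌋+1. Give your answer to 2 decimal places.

24.40

Sorted: 22, 26, 27, 37, 47, 48, 62, 68, 69, 76, 109, 110, 111.
n = 13.
r = 1 + (5/100)·(13 − 1) = 1 + 0.6 = 1.6.
Rank 1 is 22 and rank 2 is 26.
Interpolate: 22 + 0.6·(26 − 22) = 22 + 0.6·4 = 24.4.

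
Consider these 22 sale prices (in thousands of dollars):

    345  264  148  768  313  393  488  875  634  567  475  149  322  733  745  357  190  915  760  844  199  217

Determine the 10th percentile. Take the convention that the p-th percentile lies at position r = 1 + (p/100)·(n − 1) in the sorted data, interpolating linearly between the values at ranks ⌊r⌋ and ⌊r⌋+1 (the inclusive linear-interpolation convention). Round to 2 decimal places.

Sorted: 148, 149, 190, 199, 217, 264, 313, 322, 345, 357, 393, 475, 488, 567, 634, 733, 745, 760, 768, 844, 875, 915.
n = 22.
r = 1 + (10/100)·(22 − 1) = 1 + 2.1 = 3.1.
Rank 3 is 190 and rank 4 is 199.
Interpolate: 190 + 0.1·(199 − 190) = 190 + 0.1·9 = 190.9.

190.90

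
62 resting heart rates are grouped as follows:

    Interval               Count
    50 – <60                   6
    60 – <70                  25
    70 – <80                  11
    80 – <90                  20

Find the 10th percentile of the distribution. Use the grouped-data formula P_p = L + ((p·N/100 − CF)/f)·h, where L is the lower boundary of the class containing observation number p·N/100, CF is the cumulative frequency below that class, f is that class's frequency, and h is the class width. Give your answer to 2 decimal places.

60.08

N = 62; target position k = 10/100 · 62 = 6.2.
Cumulative frequencies: 6, 31, 42, 62.
Observation 6.2 falls in the class 60 – <70.
L = 60, CF = 6, f = 25, h = 10.
P10 = 60 + ((6.2 − 6)/25)·10 = 60 + 0.08 = 60.08.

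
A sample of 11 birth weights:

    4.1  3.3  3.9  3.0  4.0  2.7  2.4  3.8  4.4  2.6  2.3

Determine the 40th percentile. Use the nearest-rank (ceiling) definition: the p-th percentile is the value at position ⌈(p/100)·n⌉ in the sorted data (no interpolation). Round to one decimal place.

3.0

Sorted: 2.3, 2.4, 2.6, 2.7, 3.0, 3.3, 3.8, 3.9, 4.0, 4.1, 4.4.
n = 11.
Position = ⌈40/100 · 11⌉ = ⌈4.4⌉ = 5.
The value at rank 5 is 3.0.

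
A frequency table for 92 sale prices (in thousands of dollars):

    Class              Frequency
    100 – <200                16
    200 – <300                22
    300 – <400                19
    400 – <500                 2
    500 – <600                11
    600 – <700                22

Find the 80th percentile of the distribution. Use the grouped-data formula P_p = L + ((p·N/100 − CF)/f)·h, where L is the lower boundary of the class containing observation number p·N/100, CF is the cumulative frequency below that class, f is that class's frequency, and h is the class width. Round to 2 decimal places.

N = 92; target position k = 80/100 · 92 = 73.6.
Cumulative frequencies: 16, 38, 57, 59, 70, 92.
Observation 73.6 falls in the class 600 – <700.
L = 600, CF = 70, f = 22, h = 100.
P80 = 600 + ((73.6 − 70)/22)·100 = 600 + 16.3636 = 616.364.

616.36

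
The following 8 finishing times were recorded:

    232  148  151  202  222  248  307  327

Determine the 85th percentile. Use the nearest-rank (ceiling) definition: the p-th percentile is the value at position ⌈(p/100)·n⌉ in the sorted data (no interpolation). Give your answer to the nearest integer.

Sorted: 148, 151, 202, 222, 232, 248, 307, 327.
n = 8.
Position = ⌈85/100 · 8⌉ = ⌈6.8⌉ = 7.
The value at rank 7 is 307.

307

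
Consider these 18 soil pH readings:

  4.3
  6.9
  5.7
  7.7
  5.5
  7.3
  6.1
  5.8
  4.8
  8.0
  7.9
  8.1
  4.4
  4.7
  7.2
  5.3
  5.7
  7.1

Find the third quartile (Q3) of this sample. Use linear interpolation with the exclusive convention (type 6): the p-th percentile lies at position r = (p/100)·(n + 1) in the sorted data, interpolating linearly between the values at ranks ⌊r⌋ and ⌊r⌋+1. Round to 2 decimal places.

Sorted: 4.3, 4.4, 4.7, 4.8, 5.3, 5.5, 5.7, 5.7, 5.8, 6.1, 6.9, 7.1, 7.2, 7.3, 7.7, 7.9, 8.0, 8.1.
n = 18.
r = (75/100)·(18 + 1) = 14.25.
Rank 14 is 7.3 and rank 15 is 7.7.
Interpolate: 7.3 + 0.25·(7.7 − 7.3) = 7.3 + 0.25·0.4 = 7.4.

7.40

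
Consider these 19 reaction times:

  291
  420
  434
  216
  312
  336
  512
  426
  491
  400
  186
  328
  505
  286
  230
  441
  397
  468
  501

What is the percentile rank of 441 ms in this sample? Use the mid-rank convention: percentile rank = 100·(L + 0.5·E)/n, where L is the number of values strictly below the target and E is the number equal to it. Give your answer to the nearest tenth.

71.1

Sorted: 186, 216, 230, 286, 291, 312, 328, 336, 397, 400, 420, 426, 434, 441, 468, 491, 501, 505, 512.
Count below 441: L = 13; count equal: E = 1; n = 19.
Percentile rank = 100·(13 + 0.5·1)/19 = 100·13.5/19 = 71.05.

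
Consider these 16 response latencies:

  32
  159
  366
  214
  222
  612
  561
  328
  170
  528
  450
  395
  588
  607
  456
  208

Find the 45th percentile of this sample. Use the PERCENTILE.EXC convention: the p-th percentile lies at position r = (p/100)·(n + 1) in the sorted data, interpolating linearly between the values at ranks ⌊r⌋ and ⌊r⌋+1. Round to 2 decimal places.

Sorted: 32, 159, 170, 208, 214, 222, 328, 366, 395, 450, 456, 528, 561, 588, 607, 612.
n = 16.
r = (45/100)·(16 + 1) = 7.65.
Rank 7 is 328 and rank 8 is 366.
Interpolate: 328 + 0.65·(366 − 328) = 328 + 0.65·38 = 352.7.

352.70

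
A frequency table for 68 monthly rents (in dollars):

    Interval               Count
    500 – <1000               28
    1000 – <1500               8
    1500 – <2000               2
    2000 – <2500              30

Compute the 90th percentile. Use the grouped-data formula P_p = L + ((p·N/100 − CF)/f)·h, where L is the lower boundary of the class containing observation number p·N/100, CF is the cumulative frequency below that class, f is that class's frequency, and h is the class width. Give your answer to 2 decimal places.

N = 68; target position k = 90/100 · 68 = 61.2.
Cumulative frequencies: 28, 36, 38, 68.
Observation 61.2 falls in the class 2000 – <2500.
L = 2000, CF = 38, f = 30, h = 500.
P90 = 2000 + ((61.2 − 38)/30)·500 = 2000 + 386.667 = 2386.67.

2386.67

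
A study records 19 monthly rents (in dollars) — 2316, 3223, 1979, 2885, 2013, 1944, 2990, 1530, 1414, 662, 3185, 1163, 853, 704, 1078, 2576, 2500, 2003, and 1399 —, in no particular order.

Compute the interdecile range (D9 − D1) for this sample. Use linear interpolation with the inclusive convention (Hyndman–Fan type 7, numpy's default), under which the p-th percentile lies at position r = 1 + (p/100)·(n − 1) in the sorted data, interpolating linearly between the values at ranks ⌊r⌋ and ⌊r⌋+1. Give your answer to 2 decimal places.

2205.80

Sorted: 662, 704, 853, 1078, 1163, 1399, 1414, 1530, 1944, 1979, 2003, 2013, 2316, 2500, 2576, 2885, 2990, 3185, 3223.
n = 19.
P10: r = 2.8; ranks 2–3 are 704, 853; interpolating gives 823.2.
P90: r = 17.2; ranks 17–18 are 2990, 3185; interpolating gives 3029.
Difference: 3029 − 823.2 = 2205.8.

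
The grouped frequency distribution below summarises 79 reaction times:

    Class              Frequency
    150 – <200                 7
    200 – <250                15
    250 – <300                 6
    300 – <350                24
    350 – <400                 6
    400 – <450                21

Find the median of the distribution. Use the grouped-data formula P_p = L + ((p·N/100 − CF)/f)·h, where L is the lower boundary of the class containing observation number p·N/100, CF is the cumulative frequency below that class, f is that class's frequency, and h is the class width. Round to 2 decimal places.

323.96

N = 79; target position k = 50/100 · 79 = 39.5.
Cumulative frequencies: 7, 22, 28, 52, 58, 79.
Observation 39.5 falls in the class 300 – <350.
L = 300, CF = 28, f = 24, h = 50.
P50 = 300 + ((39.5 − 28)/24)·50 = 300 + 23.9583 = 323.958.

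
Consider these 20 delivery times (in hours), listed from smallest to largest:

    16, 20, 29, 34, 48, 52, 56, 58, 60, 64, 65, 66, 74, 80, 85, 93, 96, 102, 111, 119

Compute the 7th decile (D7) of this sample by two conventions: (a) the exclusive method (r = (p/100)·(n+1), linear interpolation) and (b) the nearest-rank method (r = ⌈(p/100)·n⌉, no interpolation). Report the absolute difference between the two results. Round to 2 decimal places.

3.50

n = 20.
(a) r = 14.7; between ranks 14 (80) and 15 (85): 83.5.
(b) the nearest-rank method: rank 14 → 80.
|83.5 − 80| = 3.5.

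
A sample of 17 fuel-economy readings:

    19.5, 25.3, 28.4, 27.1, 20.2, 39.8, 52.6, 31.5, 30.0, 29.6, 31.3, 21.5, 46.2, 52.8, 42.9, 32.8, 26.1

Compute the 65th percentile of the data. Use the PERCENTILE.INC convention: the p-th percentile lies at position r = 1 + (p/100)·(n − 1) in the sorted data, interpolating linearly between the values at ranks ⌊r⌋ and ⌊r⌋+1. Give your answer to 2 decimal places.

32.02

Sorted: 19.5, 20.2, 21.5, 25.3, 26.1, 27.1, 28.4, 29.6, 30.0, 31.3, 31.5, 32.8, 39.8, 42.9, 46.2, 52.6, 52.8.
n = 17.
r = 1 + (65/100)·(17 − 1) = 1 + 10.4 = 11.4.
Rank 11 is 31.5 and rank 12 is 32.8.
Interpolate: 31.5 + 0.4·(32.8 − 31.5) = 31.5 + 0.4·1.3 = 32.02.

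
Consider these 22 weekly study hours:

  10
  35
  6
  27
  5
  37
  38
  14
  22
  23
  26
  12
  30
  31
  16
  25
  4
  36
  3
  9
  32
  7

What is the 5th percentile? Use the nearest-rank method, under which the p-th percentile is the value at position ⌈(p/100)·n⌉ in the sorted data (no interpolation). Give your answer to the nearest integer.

Sorted: 3, 4, 5, 6, 7, 9, 10, 12, 14, 16, 22, 23, 25, 26, 27, 30, 31, 32, 35, 36, 37, 38.
n = 22.
Position = ⌈5/100 · 22⌉ = ⌈1.1⌉ = 2.
The value at rank 2 is 4.

4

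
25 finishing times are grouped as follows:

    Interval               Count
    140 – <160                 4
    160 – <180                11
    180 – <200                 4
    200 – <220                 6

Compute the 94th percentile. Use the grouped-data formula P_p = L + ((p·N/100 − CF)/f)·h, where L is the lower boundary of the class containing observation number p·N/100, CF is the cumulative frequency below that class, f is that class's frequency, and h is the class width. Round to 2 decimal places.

215.00

N = 25; target position k = 94/100 · 25 = 23.5.
Cumulative frequencies: 4, 15, 19, 25.
Observation 23.5 falls in the class 200 – <220.
L = 200, CF = 19, f = 6, h = 20.
P94 = 200 + ((23.5 − 19)/6)·20 = 200 + 15 = 215.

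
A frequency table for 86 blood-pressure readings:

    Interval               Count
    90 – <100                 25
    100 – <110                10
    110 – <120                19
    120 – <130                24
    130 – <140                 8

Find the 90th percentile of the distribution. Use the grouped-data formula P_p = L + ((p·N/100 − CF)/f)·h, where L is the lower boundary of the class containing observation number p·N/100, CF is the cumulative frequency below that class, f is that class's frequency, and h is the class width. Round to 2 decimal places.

129.75

N = 86; target position k = 90/100 · 86 = 77.4.
Cumulative frequencies: 25, 35, 54, 78, 86.
Observation 77.4 falls in the class 120 – <130.
L = 120, CF = 54, f = 24, h = 10.
P90 = 120 + ((77.4 − 54)/24)·10 = 120 + 9.75 = 129.75.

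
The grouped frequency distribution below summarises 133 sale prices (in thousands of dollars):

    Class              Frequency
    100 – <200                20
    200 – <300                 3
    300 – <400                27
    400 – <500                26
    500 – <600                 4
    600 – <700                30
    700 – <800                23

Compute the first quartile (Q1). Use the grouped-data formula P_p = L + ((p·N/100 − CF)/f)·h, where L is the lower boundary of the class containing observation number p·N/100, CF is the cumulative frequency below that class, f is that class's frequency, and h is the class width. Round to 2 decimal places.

337.96

N = 133; target position k = 25/100 · 133 = 33.25.
Cumulative frequencies: 20, 23, 50, 76, 80, 110, 133.
Observation 33.25 falls in the class 300 – <400.
L = 300, CF = 23, f = 27, h = 100.
P25 = 300 + ((33.25 − 23)/27)·100 = 300 + 37.963 = 337.963.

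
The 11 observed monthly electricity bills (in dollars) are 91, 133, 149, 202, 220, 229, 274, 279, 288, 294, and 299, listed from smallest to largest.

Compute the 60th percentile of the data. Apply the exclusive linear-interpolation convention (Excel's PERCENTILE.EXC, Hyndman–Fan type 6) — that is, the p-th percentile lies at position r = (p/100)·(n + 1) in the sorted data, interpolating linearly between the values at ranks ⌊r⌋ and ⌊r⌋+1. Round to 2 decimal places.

275.00

n = 11.
r = (60/100)·(11 + 1) = 7.2.
Rank 7 is 274 and rank 8 is 279.
Interpolate: 274 + 0.2·(279 − 274) = 274 + 0.2·5 = 275.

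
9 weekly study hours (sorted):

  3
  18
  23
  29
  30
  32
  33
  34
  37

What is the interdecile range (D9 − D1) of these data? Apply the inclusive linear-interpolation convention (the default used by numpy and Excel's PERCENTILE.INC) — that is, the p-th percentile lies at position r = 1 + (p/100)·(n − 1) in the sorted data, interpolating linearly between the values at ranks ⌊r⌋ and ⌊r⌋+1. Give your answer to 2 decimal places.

n = 9.
P10: r = 1.8; ranks 1–2 are 3, 18; interpolating gives 15.
P90: r = 8.2; ranks 8–9 are 34, 37; interpolating gives 34.6.
Difference: 34.6 − 15 = 19.6.

19.60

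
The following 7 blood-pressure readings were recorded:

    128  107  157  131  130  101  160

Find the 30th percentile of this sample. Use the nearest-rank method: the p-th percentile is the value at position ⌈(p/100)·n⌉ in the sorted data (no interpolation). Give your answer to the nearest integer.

128

Sorted: 101, 107, 128, 130, 131, 157, 160.
n = 7.
Position = ⌈30/100 · 7⌉ = ⌈2.1⌉ = 3.
The value at rank 3 is 128.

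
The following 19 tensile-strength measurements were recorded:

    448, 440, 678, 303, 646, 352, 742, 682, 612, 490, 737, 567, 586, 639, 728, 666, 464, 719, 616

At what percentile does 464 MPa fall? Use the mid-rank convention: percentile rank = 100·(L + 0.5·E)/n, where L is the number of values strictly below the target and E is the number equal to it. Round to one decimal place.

Sorted: 303, 352, 440, 448, 464, 490, 567, 586, 612, 616, 639, 646, 666, 678, 682, 719, 728, 737, 742.
Count below 464: L = 4; count equal: E = 1; n = 19.
Percentile rank = 100·(4 + 0.5·1)/19 = 100·4.5/19 = 23.68.

23.7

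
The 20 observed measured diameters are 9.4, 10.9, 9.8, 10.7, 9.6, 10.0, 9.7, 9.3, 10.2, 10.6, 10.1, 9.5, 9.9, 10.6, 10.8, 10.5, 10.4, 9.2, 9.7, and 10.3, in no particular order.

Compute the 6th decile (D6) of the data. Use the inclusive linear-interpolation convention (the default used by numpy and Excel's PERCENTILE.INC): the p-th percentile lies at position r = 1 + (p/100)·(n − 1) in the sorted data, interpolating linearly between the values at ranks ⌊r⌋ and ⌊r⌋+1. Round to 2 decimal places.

Sorted: 9.2, 9.3, 9.4, 9.5, 9.6, 9.7, 9.7, 9.8, 9.9, 10.0, 10.1, 10.2, 10.3, 10.4, 10.5, 10.6, 10.6, 10.7, 10.8, 10.9.
n = 20.
r = 1 + (60/100)·(20 − 1) = 1 + 11.4 = 12.4.
Rank 12 is 10.2 and rank 13 is 10.3.
Interpolate: 10.2 + 0.4·(10.3 − 10.2) = 10.2 + 0.4·0.1 = 10.24.

10.24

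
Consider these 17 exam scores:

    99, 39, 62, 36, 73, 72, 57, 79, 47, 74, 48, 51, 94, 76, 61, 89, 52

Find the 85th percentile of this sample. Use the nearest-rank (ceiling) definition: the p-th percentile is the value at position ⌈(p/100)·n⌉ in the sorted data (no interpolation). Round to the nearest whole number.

89

Sorted: 36, 39, 47, 48, 51, 52, 57, 61, 62, 72, 73, 74, 76, 79, 89, 94, 99.
n = 17.
Position = ⌈85/100 · 17⌉ = ⌈14.45⌉ = 15.
The value at rank 15 is 89.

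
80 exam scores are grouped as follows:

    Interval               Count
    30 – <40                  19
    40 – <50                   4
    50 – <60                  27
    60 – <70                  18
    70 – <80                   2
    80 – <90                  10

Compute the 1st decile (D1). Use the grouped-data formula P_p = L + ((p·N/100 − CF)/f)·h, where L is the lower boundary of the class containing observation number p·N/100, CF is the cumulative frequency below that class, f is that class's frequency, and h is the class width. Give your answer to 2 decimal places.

34.21

N = 80; target position k = 10/100 · 80 = 8.
Cumulative frequencies: 19, 23, 50, 68, 70, 80.
Observation 8 falls in the class 30 – <40.
L = 30, CF = 0, f = 19, h = 10.
P10 = 30 + ((8 − 0)/19)·10 = 30 + 4.21053 = 34.2105.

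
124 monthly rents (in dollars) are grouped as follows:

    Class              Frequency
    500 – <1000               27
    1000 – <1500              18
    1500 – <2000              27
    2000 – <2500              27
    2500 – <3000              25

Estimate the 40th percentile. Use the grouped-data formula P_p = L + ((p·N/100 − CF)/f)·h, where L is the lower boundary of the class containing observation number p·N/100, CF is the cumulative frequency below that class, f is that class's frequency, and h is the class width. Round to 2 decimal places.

N = 124; target position k = 40/100 · 124 = 49.6.
Cumulative frequencies: 27, 45, 72, 99, 124.
Observation 49.6 falls in the class 1500 – <2000.
L = 1500, CF = 45, f = 27, h = 500.
P40 = 1500 + ((49.6 − 45)/27)·500 = 1500 + 85.1852 = 1585.19.

1585.19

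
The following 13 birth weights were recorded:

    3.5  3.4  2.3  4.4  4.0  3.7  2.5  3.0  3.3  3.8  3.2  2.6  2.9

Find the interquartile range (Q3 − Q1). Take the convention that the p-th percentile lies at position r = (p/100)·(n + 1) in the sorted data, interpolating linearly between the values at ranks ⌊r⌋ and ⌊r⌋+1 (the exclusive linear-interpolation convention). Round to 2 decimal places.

1.00

Sorted: 2.3, 2.5, 2.6, 2.9, 3.0, 3.2, 3.3, 3.4, 3.5, 3.7, 3.8, 4.0, 4.4.
n = 13.
P25: r = 3.5; ranks 3–4 are 2.6, 2.9; interpolating gives 2.75.
P75: r = 10.5; ranks 10–11 are 3.7, 3.8; interpolating gives 3.75.
Difference: 3.75 − 2.75 = 1.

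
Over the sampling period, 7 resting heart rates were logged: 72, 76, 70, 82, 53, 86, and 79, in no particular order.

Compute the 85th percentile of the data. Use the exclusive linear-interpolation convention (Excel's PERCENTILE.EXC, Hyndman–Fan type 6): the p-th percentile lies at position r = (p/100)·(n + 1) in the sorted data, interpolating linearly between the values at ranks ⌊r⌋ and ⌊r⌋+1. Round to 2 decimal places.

85.20

Sorted: 53, 70, 72, 76, 79, 82, 86.
n = 7.
r = (85/100)·(7 + 1) = 6.8.
Rank 6 is 82 and rank 7 is 86.
Interpolate: 82 + 0.8·(86 − 82) = 82 + 0.8·4 = 85.2.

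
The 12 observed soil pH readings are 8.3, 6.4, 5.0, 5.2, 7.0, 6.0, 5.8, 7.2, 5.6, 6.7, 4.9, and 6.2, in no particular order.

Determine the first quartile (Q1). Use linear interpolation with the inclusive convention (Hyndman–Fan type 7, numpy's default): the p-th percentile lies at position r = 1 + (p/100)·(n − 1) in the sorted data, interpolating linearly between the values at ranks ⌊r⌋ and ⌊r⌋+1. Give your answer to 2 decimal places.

Sorted: 4.9, 5.0, 5.2, 5.6, 5.8, 6.0, 6.2, 6.4, 6.7, 7.0, 7.2, 8.3.
n = 12.
r = 1 + (25/100)·(12 − 1) = 1 + 2.75 = 3.75.
Rank 3 is 5.2 and rank 4 is 5.6.
Interpolate: 5.2 + 0.75·(5.6 − 5.2) = 5.2 + 0.75·0.4 = 5.5.

5.50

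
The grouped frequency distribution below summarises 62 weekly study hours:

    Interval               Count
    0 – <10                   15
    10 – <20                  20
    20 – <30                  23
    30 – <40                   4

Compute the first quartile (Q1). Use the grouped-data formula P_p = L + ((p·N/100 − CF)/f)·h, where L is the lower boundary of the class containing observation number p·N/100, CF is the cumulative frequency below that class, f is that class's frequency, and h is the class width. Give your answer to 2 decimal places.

N = 62; target position k = 25/100 · 62 = 15.5.
Cumulative frequencies: 15, 35, 58, 62.
Observation 15.5 falls in the class 10 – <20.
L = 10, CF = 15, f = 20, h = 10.
P25 = 10 + ((15.5 − 15)/20)·10 = 10 + 0.25 = 10.25.

10.25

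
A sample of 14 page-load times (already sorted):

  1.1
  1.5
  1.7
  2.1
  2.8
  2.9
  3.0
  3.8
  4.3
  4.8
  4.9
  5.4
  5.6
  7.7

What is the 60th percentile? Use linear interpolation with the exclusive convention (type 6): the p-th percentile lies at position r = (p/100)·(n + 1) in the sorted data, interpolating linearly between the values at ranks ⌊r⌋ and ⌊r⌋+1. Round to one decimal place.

4.3

n = 14.
r = (60/100)·(14 + 1) = 9.
r is an integer, so P60 is the value at rank 9: 4.3.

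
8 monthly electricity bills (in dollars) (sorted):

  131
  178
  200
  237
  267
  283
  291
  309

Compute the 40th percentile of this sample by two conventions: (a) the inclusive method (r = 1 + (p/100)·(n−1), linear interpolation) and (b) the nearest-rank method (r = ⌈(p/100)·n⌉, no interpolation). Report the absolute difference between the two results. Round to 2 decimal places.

7.40

n = 8.
(a) r = 3.8; between ranks 3 (200) and 4 (237): 229.6.
(b) the nearest-rank method: rank 4 → 237.
|229.6 − 237| = 7.4.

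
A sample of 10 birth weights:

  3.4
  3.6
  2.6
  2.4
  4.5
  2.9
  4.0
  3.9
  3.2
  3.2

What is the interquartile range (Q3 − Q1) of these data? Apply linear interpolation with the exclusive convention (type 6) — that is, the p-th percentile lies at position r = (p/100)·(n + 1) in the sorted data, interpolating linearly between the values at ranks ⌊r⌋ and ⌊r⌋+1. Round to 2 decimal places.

Sorted: 2.4, 2.6, 2.9, 3.2, 3.2, 3.4, 3.6, 3.9, 4.0, 4.5.
n = 10.
P25: r = 2.75; ranks 2–3 are 2.6, 2.9; interpolating gives 2.825.
P75: r = 8.25; ranks 8–9 are 3.9, 4.0; interpolating gives 3.925.
Difference: 3.925 − 2.825 = 1.1.

1.10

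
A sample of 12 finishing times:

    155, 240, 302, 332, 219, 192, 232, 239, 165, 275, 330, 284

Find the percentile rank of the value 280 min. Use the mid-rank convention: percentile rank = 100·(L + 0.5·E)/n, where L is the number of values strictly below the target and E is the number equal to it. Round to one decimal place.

66.7

Sorted: 155, 165, 192, 219, 232, 239, 240, 275, 284, 302, 330, 332.
Count below 280: L = 8; count equal: E = 0; n = 12.
Percentile rank = 100·(8 + 0.5·0)/12 = 100·8/12 = 66.67.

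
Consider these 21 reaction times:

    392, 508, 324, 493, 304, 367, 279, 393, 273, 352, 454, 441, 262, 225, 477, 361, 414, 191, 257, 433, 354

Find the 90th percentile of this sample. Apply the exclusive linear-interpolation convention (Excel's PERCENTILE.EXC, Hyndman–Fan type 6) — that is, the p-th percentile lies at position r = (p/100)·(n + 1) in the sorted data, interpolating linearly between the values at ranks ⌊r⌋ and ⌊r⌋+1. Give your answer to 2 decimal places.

489.80

Sorted: 191, 225, 257, 262, 273, 279, 304, 324, 352, 354, 361, 367, 392, 393, 414, 433, 441, 454, 477, 493, 508.
n = 21.
r = (90/100)·(21 + 1) = 19.8.
Rank 19 is 477 and rank 20 is 493.
Interpolate: 477 + 0.8·(493 − 477) = 477 + 0.8·16 = 489.8.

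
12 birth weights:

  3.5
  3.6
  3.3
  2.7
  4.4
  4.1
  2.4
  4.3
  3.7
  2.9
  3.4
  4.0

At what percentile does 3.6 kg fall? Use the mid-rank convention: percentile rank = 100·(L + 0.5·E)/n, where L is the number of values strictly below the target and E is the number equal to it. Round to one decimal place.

54.2

Sorted: 2.4, 2.7, 2.9, 3.3, 3.4, 3.5, 3.6, 3.7, 4.0, 4.1, 4.3, 4.4.
Count below 3.6: L = 6; count equal: E = 1; n = 12.
Percentile rank = 100·(6 + 0.5·1)/12 = 100·6.5/12 = 54.17.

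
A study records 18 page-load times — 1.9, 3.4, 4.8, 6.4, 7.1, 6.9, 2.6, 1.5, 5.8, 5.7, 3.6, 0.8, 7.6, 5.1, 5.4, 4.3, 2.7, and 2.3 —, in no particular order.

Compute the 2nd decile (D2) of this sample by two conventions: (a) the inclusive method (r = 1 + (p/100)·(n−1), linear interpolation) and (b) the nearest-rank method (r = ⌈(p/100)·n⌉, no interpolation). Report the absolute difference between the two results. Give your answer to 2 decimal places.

0.12

Sorted: 0.8, 1.5, 1.9, 2.3, 2.6, 2.7, 3.4, 3.6, 4.3, 4.8, 5.1, 5.4, 5.7, 5.8, 6.4, 6.9, 7.1, 7.6.
n = 18.
(a) r = 4.4; between ranks 4 (2.3) and 5 (2.6): 2.42.
(b) the nearest-rank method: rank 4 → 2.3.
|2.42 − 2.3| = 0.12.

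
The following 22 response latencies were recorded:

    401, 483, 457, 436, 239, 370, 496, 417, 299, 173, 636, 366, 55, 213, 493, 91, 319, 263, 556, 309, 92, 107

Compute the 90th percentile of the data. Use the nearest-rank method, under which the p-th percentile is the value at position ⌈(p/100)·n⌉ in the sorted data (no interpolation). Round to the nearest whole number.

Sorted: 55, 91, 92, 107, 173, 213, 239, 263, 299, 309, 319, 366, 370, 401, 417, 436, 457, 483, 493, 496, 556, 636.
n = 22.
Position = ⌈90/100 · 22⌉ = ⌈19.8⌉ = 20.
The value at rank 20 is 496.

496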